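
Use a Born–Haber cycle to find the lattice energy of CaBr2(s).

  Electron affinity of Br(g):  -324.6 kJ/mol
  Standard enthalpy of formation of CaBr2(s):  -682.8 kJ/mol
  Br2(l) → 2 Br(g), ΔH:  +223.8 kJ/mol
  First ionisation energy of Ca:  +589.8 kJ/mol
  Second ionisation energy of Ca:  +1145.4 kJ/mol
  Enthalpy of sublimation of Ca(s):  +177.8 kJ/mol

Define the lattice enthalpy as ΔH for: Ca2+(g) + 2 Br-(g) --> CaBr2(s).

U = -2170.4 kJ/mol

ΔHf° = 1·ΔHsub + 1·(ΣIE) + 1·D(Br2) + 2·EA + U
-682.8 = 1·(+177.8) + 1·(+1735.2) + 1·(+223.8) + 2·(-324.6) + U
U = -682.8 − (+1487.6) = -2170.4 kJ/mol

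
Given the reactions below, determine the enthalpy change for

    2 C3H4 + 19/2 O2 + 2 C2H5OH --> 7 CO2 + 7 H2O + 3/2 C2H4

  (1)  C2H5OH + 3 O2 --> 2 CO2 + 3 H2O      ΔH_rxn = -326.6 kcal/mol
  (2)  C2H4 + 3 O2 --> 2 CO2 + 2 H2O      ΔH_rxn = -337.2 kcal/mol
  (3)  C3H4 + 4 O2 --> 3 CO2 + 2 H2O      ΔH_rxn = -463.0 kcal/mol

(1) × 2: (2)·(-326.6) = -653.2 kcal/mol
(2) reversed and × 3/2: (-3/2)·(-337.2) = +505.8 kcal/mol
(3) × 2: (2)·(-463.0) = -926.0 kcal/mol
ΔH_rxn = (2)·(-326.6) + (-3/2)·(-337.2) + (2)·(-463.0) = -1073.4 kcal/mol

ΔH_rxn = -1073.4 kcal/mol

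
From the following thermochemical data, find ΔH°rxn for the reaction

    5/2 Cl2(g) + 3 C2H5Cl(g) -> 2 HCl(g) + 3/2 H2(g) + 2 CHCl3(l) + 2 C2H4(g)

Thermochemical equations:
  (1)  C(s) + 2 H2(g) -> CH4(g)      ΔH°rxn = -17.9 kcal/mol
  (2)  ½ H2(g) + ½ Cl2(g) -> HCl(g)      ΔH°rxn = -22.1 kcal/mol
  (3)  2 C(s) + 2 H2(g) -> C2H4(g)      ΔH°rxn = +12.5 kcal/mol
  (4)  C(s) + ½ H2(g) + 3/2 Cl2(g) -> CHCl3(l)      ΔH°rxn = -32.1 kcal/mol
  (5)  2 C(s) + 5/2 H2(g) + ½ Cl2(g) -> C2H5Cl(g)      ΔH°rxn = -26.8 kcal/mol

(1): not needed.
(2) × 2: (2)·(-22.1) = -44.2 kcal/mol
(3) × 2: (2)·(+12.5) = +25.0 kcal/mol
(4) × 2: (2)·(-32.1) = -64.2 kcal/mol
(5) reversed and × 3: (-3)·(-26.8) = +80.4 kcal/mol
ΔH°rxn = (-44.2) + (+25.0) + (-64.2) + (+80.4) = -3.0 kcal/mol

ΔH°rxn = -3.0 kcal/mol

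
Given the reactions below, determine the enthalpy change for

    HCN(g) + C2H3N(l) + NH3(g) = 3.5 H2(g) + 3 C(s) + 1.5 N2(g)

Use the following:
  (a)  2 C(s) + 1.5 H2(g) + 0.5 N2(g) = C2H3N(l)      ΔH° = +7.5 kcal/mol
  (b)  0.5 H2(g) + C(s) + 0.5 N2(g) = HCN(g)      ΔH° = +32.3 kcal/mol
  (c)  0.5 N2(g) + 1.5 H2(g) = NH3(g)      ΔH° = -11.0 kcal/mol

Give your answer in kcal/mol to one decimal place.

ΔH° = -28.8 kcal/mol

(a) reversed: -7.5 kcal/mol
(b) reversed: -32.3 kcal/mol
(c) reversed: +11.0 kcal/mol
Since enthalpy is a state function, ΔH° = (-1)·(+7.5) + (-1)·(+32.3) + (-1)·(-11.0) = -28.8 kcal/mol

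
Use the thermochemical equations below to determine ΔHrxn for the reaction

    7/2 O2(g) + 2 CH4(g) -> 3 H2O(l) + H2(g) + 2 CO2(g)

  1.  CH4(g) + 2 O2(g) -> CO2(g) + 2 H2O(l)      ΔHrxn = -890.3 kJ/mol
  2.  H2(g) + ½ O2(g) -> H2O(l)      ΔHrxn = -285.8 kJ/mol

eq. 1 × 2 (×2 to match 2 CH4(g) in the target): (2)·(-890.3) = -1780.6 kJ/mol
eq. 2 reversed (H2(g) must end up as a product): +285.8 kJ/mol
Combining the equations, ΔHrxn = (2)·(-890.3) + (-1)·(-285.8) = -1494.8 kJ/mol

ΔHrxn = -1494.8 kJ/mol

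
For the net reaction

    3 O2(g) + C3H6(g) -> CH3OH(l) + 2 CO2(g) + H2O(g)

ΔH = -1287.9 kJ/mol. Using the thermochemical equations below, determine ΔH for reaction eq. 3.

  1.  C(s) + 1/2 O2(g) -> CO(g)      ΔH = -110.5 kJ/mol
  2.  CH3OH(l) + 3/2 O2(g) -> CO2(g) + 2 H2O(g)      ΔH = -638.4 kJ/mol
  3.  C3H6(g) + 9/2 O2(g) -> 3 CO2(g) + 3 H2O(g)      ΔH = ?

ΔH = -1926.3 kJ/mol

eq. 1: not needed (C(s) appears nowhere else).
eq. 2 reversed (CH3OH(l) must end up as a product): +638.4 kJ/mol
eq. 3 as written (C3H6(g) already on the reactant side): contributes x
-1287.9 = (+638.4) + x
x = (-1287.9 − (+638.4)) / (1) = -1926.3 kJ/mol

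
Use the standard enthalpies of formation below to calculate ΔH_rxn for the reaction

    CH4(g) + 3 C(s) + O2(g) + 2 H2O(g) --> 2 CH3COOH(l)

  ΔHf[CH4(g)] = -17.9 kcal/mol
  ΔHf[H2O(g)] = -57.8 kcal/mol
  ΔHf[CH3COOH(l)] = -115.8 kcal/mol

ΔH_rxn = -98.1 kcal/mol

Products: 2·(-115.8) = -231.6
Reactants: 1·(-17.9) + 3·(+0.0) + 1·(+0.0) + 2·(-57.8) = -133.5
ΔH_rxn = (-231.6) − (-133.5) = -98.1 kcal/mol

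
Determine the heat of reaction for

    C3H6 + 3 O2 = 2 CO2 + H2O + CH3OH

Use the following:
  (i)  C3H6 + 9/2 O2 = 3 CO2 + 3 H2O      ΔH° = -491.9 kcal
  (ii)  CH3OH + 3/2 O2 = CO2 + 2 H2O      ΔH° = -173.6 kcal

(i) as written (C3H6 already on the reactant side): -491.9 kcal
(ii) reversed (CH3OH must end up as a product): +173.6 kcal
ΔH° = (-491.9) + (+173.6) = -318.3 kcal

ΔH° = -318.3 kcal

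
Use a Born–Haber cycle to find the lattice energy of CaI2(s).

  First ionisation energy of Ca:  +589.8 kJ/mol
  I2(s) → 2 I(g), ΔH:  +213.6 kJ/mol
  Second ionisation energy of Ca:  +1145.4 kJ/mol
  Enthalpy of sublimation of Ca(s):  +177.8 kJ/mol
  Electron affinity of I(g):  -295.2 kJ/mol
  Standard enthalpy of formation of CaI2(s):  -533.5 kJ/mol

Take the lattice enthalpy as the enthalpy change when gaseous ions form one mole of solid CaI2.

U = -2069.7 kJ/mol

ΔHf° = 1·ΔHsub + 1·(ΣIE) + 1·D(I2) + 2·EA + U
-533.5 = 1·(+177.8) + 1·(+1735.2) + 1·(+213.6) + 2·(-295.2) + U
U = -533.5 − (+1536.2) = -2069.7 kJ/mol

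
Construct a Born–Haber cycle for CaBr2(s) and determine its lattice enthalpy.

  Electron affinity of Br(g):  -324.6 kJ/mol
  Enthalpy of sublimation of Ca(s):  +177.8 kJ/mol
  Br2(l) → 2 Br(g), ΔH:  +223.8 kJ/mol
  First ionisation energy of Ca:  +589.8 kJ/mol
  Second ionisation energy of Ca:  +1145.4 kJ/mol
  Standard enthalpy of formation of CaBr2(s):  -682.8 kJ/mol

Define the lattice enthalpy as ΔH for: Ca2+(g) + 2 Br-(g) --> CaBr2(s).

ΔHf° = 1·ΔHsub + 1·(ΣIE) + 1·D(Br2) + 2·EA + U
-682.8 = 1·(+177.8) + 1·(+1735.2) + 1·(+223.8) + 2·(-324.6) + U
U = -682.8 − (+1487.6) = -2170.4 kJ/mol

U = -2170.4 kJ/mol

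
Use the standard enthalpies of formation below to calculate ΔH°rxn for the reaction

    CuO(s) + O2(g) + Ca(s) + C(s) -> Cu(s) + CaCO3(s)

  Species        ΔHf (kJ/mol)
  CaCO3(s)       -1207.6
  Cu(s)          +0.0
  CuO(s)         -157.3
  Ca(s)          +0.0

ΔH°rxn = -1050.3 kJ/mol

Products: 1·(+0.0) + 1·(-1207.6) = -1207.6
Reactants: 1·(-157.3) + 1·(+0.0) + 1·(+0.0) + 1·(+0.0) = -157.3
ΔH°rxn = (-1207.6) − (-157.3) = -1050.3 kJ/mol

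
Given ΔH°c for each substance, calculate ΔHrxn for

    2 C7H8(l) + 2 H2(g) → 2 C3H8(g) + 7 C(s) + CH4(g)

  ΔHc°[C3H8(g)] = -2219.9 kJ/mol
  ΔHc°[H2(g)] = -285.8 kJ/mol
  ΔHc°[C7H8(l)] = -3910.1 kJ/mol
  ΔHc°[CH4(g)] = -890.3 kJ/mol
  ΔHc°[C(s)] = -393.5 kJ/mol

With combustion enthalpies, reactants minus products:
= [2·(-3910.1) + 2·(-285.8)] − [2·(-2219.9) + 7·(-393.5) + 1·(-890.3)]
= -307.2 kJ/mol

ΔHrxn = -307.2 kJ/mol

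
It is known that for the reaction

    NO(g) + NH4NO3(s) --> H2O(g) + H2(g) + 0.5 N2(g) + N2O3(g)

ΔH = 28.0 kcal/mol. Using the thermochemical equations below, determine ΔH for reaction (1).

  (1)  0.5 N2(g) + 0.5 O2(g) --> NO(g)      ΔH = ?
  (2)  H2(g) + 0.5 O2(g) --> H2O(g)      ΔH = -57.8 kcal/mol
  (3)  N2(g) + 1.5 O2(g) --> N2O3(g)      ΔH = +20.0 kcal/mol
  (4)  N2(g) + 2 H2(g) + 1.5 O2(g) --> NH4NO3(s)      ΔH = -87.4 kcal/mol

(1) reversed (reverse to put NO(g) on the reactant side): contributes −x
(2) as written (H2O(g) already on the product side): -57.8 kcal/mol
(3) as written (N2O3(g) already on the product side): +20.0 kcal/mol
(4) reversed (NH4NO3(s) must end up as a reactant): +87.4 kcal/mol
+28.0 = (-57.8) + (+20.0) + (+87.4) − x
x = (+28.0 − (+49.6)) / (-1) = 21.6 kcal/mol

ΔH = 21.6 kcal/mol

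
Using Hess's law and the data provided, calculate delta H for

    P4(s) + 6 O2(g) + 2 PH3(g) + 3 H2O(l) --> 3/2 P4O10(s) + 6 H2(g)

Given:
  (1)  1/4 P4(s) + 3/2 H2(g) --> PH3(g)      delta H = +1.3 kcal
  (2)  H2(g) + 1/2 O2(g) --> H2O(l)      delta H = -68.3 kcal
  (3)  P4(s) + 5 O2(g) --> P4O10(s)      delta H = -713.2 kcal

(1) reversed and × 2 (PH3(g) must end up as a reactant; scale by 2 for the 2 PH3(g)): (-2)·(+1.3) = -2.6 kcal
(2) reversed and × 3 (reverse to put H2O(l) on the reactant side; scale by 3 for the 3 H2O(l)): (-3)·(-68.3) = +204.9 kcal
(3) × 3/2 (×3/2 to match 3/2 P4O10(s) in the target): (3/2)·(-713.2) = -1069.8 kcal
delta H = (-2)·(+1.3) + (-3)·(-68.3) + (3/2)·(-713.2) = -867.5 kcal

delta H = -867.5 kcal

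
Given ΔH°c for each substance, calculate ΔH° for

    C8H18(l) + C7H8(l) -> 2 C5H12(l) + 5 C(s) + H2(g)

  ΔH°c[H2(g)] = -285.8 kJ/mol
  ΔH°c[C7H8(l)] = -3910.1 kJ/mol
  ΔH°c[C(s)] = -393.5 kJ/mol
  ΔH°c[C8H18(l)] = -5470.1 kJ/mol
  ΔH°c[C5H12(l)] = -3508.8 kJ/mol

With combustion enthalpies, reactants minus products:
= [1·(-5470.1) + 1·(-3910.1)] − [2·(-3508.8) + 5·(-393.5) + 1·(-285.8)]
= -109.3 kJ/mol

ΔH° = -109.3 kJ/mol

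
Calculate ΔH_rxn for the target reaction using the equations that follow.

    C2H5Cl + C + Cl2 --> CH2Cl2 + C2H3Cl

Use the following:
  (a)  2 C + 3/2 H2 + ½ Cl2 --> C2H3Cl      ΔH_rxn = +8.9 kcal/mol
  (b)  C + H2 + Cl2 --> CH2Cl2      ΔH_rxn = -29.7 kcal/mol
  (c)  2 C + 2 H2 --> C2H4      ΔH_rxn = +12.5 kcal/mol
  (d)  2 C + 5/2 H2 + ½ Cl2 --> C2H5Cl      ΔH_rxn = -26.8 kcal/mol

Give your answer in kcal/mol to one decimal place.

ΔH_rxn = 6.0 kcal/mol

(a) as written (C2H3Cl already on the product side): +8.9 kcal/mol
(b) as written (CH2Cl2 already on the product side): -29.7 kcal/mol
(c): not needed (C2H4 appears nowhere else).
(d) reversed (reverse to put C2H5Cl on the reactant side): +26.8 kcal/mol
Combining the equations, ΔH_rxn = (+8.9) + (-29.7) + (+26.8) = 6.0 kcal/mol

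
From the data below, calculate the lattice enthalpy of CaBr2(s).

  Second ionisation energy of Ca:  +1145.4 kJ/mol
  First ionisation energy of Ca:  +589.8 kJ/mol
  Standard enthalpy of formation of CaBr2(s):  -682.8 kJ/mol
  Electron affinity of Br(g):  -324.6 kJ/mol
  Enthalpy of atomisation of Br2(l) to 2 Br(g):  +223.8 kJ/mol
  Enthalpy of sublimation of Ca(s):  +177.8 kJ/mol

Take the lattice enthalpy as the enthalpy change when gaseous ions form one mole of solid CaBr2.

ΔHf° = 1·ΔHsub + 1·(ΣIE) + 1·D(Br2) + 2·EA + U
-682.8 = 1·(+177.8) + 1·(+1735.2) + 1·(+223.8) + 2·(-324.6) + U
U = -682.8 − (+1487.6) = -2170.4 kJ/mol

U = -2170.4 kJ/mol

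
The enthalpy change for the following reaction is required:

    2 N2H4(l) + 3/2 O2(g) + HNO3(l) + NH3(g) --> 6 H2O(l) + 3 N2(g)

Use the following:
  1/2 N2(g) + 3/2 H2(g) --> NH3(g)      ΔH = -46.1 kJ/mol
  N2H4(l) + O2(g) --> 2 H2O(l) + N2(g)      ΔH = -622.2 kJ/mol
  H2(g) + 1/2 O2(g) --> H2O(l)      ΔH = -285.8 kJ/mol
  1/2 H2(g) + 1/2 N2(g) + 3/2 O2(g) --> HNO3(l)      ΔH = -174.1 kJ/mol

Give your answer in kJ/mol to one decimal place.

equation 1 reversed (reverse to put NH3(g) on the reactant side): +46.1 kJ/mol
equation 2 × 2 (scale by 2 for the 2 N2H4(l)): (2)·(-622.2) = -1244.4 kJ/mol
equation 3 × 2: (2)·(-285.8) = -571.6 kJ/mol
equation 4 reversed (HNO3(l) must end up as a reactant): +174.1 kJ/mol
ΔH = (-1)·(-46.1) + (2)·(-622.2) + (2)·(-285.8) + (-1)·(-174.1) = -1595.8 kJ/mol

ΔH = -1595.8 kJ/mol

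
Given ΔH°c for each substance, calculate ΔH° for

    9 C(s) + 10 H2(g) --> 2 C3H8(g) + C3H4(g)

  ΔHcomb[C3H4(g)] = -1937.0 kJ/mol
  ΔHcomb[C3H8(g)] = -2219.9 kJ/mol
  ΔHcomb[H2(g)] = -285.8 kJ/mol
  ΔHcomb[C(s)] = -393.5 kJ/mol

Using ΔH = Σ nΔHc°(reactants) − Σ nΔHc°(products):
= [9·(-393.5) + 10·(-285.8)] − [2·(-2219.9) + 1·(-1937.0)]
= -22.7 kJ/mol

ΔH° = -22.7 kJ/mol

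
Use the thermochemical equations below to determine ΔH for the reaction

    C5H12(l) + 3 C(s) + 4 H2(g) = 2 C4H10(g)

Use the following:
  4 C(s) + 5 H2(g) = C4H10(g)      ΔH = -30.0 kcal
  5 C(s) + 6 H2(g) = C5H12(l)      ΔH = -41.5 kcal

equation 1 × 2 (×2 to match 2 C4H10(g) in the target): (2)·(-30.0) = -60.0 kcal
equation 2 reversed (reverse to put C5H12(l) on the reactant side): +41.5 kcal
ΔH = (2)·(-30.0) + (-1)·(-41.5) = -18.5 kcal

ΔH = -18.5 kcal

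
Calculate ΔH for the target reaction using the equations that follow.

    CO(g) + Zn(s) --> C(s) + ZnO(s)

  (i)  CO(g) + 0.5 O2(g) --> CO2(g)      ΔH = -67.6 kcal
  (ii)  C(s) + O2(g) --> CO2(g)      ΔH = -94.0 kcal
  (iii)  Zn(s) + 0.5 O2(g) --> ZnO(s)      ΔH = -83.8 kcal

(i) as written: -67.6 kcal
(ii) reversed: +94.0 kcal
(iii) as written: -83.8 kcal
By Hess's law, ΔH = (-67.6) + (+94.0) + (-83.8) = -57.4 kcal

ΔH = -57.4 kcal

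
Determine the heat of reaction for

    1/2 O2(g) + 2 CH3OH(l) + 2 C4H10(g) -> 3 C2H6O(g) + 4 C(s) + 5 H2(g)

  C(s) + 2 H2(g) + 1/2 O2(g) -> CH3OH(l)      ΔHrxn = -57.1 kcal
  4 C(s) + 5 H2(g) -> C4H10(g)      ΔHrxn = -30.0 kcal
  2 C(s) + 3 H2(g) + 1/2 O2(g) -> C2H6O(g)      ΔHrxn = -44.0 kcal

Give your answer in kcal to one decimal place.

ΔHrxn = 42.2 kcal

equation 1 reversed and × 2 (CH3OH(l) must end up as a reactant; ×2 to match 2 CH3OH(l) in the target): (-2)·(-57.1) = +114.2 kcal
equation 2 reversed and × 2 (reverse to put C4H10(g) on the reactant side; scale by 2 for the 2 C4H10(g)): (-2)·(-30.0) = +60.0 kcal
equation 3 × 3 (×3 to match 3 C2H6O(g) in the target): (3)·(-44.0) = -132.0 kcal
ΔHrxn = (+114.2) + (+60.0) + (-132.0) = 42.2 kcal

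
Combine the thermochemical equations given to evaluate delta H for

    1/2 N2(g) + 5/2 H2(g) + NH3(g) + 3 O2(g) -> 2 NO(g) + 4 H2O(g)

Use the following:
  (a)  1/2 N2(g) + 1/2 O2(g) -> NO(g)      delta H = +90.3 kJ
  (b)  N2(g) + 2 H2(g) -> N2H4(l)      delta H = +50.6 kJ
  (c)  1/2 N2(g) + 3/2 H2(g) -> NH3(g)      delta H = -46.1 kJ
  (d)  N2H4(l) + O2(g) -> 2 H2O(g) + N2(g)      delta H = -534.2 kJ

(a) × 2: (2)·(+90.3) = +180.6 kJ
(b) × 2: (2)·(+50.6) = +101.2 kJ
(c) reversed: +46.1 kJ
(d) × 2: (2)·(-534.2) = -1068.4 kJ
delta H = (2)·(+90.3) + (2)·(+50.6) + (-1)·(-46.1) + (2)·(-534.2) = -740.5 kJ

delta H = -740.5 kJ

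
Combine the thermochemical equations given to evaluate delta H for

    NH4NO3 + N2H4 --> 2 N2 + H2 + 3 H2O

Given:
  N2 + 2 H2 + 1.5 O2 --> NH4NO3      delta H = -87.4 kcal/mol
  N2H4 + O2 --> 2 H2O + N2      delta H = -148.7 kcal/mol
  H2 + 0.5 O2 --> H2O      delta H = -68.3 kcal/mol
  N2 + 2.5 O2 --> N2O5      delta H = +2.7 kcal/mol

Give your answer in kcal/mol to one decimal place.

delta H = -129.6 kcal/mol

equation 1 reversed (NH4NO3 must end up as a reactant): +87.4 kcal/mol
equation 2 as written (N2H4 already on the reactant side): -148.7 kcal/mol
equation 3 as written: -68.3 kcal/mol
equation 4: not needed (N2O5 appears nowhere else).
Since enthalpy is a state function, delta H = (-1)·(-87.4) + (1)·(-148.7) + (1)·(-68.3) = -129.6 kcal/mol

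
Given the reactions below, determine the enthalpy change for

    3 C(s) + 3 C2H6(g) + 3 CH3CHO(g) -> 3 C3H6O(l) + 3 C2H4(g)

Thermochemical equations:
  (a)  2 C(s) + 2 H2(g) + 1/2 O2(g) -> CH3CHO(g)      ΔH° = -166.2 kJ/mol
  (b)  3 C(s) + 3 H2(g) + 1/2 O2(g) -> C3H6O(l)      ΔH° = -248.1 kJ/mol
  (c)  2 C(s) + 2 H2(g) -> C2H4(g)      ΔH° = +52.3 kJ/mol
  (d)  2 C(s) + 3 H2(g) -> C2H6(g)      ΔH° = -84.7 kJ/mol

(a) reversed and × 3 (reverse to put CH3CHO(g) on the reactant side; ×3 to match 3 CH3CHO(g) in the target): (-3)·(-166.2) = +498.6 kJ/mol
(b) × 3 (×3 to match 3 C3H6O(l) in the target): (3)·(-248.1) = -744.3 kJ/mol
(c) × 3 (scale by 3 for the 3 C2H4(g)): (3)·(+52.3) = +156.9 kJ/mol
(d) reversed and × 3 (reverse to put C2H6(g) on the reactant side; ×3 to match 3 C2H6(g) in the target): (-3)·(-84.7) = +254.1 kJ/mol
ΔH° = (-3)·(-166.2) + (3)·(-248.1) + (3)·(+52.3) + (-3)·(-84.7) = 165.3 kJ/mol

ΔH° = 165.3 kJ/mol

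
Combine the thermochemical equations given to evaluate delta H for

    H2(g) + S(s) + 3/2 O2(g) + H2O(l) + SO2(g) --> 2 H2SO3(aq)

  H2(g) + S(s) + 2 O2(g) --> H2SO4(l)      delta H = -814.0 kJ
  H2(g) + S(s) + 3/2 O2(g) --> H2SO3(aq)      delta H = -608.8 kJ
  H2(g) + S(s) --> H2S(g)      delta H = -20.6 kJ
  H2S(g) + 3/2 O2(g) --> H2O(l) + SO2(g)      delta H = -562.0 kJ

delta H = -635.0 kJ

equation 1: not needed (H2SO4(l) appears nowhere else).
equation 2 × 2 (scale by 2 for the 2 H2SO3(aq)): (2)·(-608.8) = -1217.6 kJ
equation 3 reversed: +20.6 kJ
equation 4 reversed (reverse to put H2O(l) on the reactant side): +562.0 kJ
delta H = (-1217.6) + (+20.6) + (+562.0) = -635.0 kJ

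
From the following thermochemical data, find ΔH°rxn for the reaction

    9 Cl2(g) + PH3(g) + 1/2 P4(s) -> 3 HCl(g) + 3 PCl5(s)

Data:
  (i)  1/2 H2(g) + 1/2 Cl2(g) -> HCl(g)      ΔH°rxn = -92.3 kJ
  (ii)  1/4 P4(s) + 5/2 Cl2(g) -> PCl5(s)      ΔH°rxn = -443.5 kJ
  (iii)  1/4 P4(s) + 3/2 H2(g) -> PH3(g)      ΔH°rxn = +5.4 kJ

ΔH°rxn = -1612.8 kJ

(i) × 3 (scale by 3 for the 3 HCl(g)): (3)·(-92.3) = -276.9 kJ
(ii) × 3 (×3 to match 3 PCl5(s) in the target): (3)·(-443.5) = -1330.5 kJ
(iii) reversed (PH3(g) must end up as a reactant): -5.4 kJ
By Hess's law, ΔH°rxn = (-276.9) + (-1330.5) + (-5.4) = -1612.8 kJ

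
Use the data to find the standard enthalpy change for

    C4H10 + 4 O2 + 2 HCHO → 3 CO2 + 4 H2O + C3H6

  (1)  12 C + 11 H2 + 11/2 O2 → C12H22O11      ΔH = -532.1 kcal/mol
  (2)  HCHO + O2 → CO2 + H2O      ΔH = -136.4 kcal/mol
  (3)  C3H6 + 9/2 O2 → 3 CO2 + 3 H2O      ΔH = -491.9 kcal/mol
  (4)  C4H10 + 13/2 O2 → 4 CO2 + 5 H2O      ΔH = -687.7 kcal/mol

ΔH = -468.6 kcal/mol

(1): not needed (H2 appears nowhere else).
(2) × 2 (×2 to match 2 HCHO in the target): (2)·(-136.4) = -272.8 kcal/mol
(3) reversed (reverse to put C3H6 on the product side): +491.9 kcal/mol
(4) as written (C4H10 already on the reactant side): -687.7 kcal/mol
Summing the manipulated equations, ΔH = (2)·(-136.4) + (-1)·(-491.9) + (1)·(-687.7) = -468.6 kcal/mol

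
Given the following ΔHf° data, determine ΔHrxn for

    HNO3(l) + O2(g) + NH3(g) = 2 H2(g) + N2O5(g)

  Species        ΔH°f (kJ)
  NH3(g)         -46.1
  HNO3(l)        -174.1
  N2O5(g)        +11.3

Products: 2·(+0.0) + 1·(+11.3) = +11.3
Reactants: 1·(-174.1) + 1·(+0.0) + 1·(-46.1) = -220.2
ΔHrxn = (+11.3) − (-220.2) = 231.5 kJ

ΔHrxn = 231.5 kJ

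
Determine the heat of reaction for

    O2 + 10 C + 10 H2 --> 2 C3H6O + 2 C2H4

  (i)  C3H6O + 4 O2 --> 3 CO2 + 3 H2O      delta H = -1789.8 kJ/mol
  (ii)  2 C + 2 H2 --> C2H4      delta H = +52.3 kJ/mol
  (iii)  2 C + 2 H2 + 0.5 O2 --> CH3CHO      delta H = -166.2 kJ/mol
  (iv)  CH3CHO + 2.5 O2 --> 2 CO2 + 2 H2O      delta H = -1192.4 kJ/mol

delta H = -391.6 kJ/mol

(i) reversed and × 2 (reverse to put C3H6O on the product side; scale by 2 for the 2 C3H6O): (-2)·(-1789.8) = +3579.6 kJ/mol
(ii) × 2 (scale by 2 for the 2 C2H4): (2)·(+52.3) = +104.6 kJ/mol
(iii) × 3: (3)·(-166.2) = -498.6 kJ/mol
(iv) × 3: (3)·(-1192.4) = -3577.2 kJ/mol
delta H = (+3579.6) + (+104.6) + (-498.6) + (-3577.2) = -391.6 kJ/mol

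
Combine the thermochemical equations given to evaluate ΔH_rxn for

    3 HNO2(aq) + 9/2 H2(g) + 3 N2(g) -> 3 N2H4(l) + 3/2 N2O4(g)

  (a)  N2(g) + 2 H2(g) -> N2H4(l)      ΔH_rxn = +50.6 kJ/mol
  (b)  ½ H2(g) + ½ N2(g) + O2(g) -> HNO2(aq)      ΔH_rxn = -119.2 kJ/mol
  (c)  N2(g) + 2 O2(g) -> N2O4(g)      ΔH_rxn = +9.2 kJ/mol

(a) × 3: (3)·(+50.6) = +151.8 kJ/mol
(b) reversed and × 3: (-3)·(-119.2) = +357.6 kJ/mol
(c) × 3/2: (3/2)·(+9.2) = +13.8 kJ/mol
Summing the manipulated equations, ΔH_rxn = (3)·(+50.6) + (-3)·(-119.2) + (3/2)·(+9.2) = 523.2 kJ/mol

ΔH_rxn = 523.2 kJ/mol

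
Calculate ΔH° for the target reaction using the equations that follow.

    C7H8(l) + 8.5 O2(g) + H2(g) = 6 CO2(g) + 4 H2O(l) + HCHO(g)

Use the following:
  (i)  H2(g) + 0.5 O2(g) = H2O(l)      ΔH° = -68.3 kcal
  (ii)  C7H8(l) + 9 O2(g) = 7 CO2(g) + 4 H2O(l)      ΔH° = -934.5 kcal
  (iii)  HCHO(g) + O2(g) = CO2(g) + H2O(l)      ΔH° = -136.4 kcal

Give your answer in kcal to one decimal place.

ΔH° = -866.4 kcal

(i) as written (H2(g) already on the reactant side): -68.3 kcal
(ii) as written (C7H8(l) already on the reactant side): -934.5 kcal
(iii) reversed (reverse to put HCHO(g) on the product side): +136.4 kcal
ΔH° = (-68.3) + (-934.5) + (+136.4) = -866.4 kcal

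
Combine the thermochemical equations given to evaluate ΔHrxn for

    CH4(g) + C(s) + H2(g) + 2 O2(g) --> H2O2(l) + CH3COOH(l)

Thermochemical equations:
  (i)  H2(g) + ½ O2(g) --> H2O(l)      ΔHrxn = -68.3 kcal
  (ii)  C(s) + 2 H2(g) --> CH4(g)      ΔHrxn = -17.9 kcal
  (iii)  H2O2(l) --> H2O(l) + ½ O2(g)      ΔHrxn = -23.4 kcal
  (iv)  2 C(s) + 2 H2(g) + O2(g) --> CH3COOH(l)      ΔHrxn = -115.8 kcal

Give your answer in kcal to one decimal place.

ΔHrxn = -142.8 kcal

(i) as written: -68.3 kcal
(ii) reversed (reverse to put CH4(g) on the reactant side): +17.9 kcal
(iii) reversed (H2O2(l) must end up as a product): +23.4 kcal
(iv) as written (CH3COOH(l) already on the product side): -115.8 kcal
Since enthalpy is a state function, ΔHrxn = (1)·(-68.3) + (-1)·(-17.9) + (-1)·(-23.4) + (1)·(-115.8) = -142.8 kcal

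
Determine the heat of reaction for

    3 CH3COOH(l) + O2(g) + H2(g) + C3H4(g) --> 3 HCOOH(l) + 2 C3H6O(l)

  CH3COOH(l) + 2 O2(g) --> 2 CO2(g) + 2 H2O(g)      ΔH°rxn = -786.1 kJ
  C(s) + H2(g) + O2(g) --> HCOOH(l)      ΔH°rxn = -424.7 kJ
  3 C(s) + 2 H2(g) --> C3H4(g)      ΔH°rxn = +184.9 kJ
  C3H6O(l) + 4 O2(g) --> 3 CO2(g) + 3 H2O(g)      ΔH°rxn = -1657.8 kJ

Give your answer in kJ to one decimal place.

ΔH°rxn = -501.7 kJ

equation 1 × 3: (3)·(-786.1) = -2358.3 kJ
equation 2 × 3: (3)·(-424.7) = -1274.1 kJ
equation 3 reversed: -184.9 kJ
equation 4 reversed and × 2: (-2)·(-1657.8) = +3315.6 kJ
Summing the manipulated equations, ΔH°rxn = (3)·(-786.1) + (3)·(-424.7) + (-1)·(+184.9) + (-2)·(-1657.8) = -501.7 kJ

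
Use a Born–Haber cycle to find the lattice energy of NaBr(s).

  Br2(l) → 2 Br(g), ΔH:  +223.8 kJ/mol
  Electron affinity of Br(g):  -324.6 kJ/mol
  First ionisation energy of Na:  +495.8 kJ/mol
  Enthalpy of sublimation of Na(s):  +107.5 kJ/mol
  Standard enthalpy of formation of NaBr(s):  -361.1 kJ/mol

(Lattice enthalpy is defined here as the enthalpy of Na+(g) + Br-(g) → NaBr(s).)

U = -751.7 kJ/mol

ΔHf° = 1·ΔHsub + 1·(ΣIE) + 1/2·D(Br2) + 1·EA + U
-361.1 = 1·(+107.5) + 1·(+495.8) + 1/2·(+223.8) + 1·(-324.6) + U
U = -361.1 − (+390.6) = -751.7 kJ/mol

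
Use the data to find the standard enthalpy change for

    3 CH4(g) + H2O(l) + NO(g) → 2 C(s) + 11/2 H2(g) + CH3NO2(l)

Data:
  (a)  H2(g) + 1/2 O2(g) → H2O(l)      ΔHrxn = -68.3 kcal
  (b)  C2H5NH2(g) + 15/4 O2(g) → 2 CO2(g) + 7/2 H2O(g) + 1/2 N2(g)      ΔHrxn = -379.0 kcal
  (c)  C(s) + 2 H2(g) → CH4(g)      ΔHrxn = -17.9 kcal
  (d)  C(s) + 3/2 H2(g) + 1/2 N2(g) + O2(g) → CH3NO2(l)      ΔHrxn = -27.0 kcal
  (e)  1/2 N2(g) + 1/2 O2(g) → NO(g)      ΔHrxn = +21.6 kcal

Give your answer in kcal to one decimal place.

(a) reversed (H2O(l) must end up as a reactant): +68.3 kcal
(b): not needed (C2H5NH2(g) appears nowhere else).
(c) reversed and × 3 (reverse to put CH4(g) on the reactant side; ×3 to match 3 CH4(g) in the target): (-3)·(-17.9) = +53.7 kcal
(d) as written (CH3NO2(l) already on the product side): -27.0 kcal
(e) reversed (reverse to put NO(g) on the reactant side): -21.6 kcal
Combining the equations, ΔHrxn = (+68.3) + (+53.7) + (-27.0) + (-21.6) = 73.4 kcal

ΔHrxn = 73.4 kcal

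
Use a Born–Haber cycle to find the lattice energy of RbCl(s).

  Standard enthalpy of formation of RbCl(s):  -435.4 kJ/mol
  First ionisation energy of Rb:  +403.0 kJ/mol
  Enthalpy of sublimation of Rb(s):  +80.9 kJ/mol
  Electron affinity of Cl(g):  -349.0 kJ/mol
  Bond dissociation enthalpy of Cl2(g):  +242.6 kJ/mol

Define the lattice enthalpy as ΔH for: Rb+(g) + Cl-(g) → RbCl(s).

ΔHf° = 1·ΔHsub + 1·(ΣIE) + 1/2·D(Cl2) + 1·EA + U
-435.4 = 1·(+80.9) + 1·(+403.0) + 1/2·(+242.6) + 1·(-349.0) + U
U = -435.4 − (+256.2) = -691.6 kJ/mol

U = -691.6 kJ/mol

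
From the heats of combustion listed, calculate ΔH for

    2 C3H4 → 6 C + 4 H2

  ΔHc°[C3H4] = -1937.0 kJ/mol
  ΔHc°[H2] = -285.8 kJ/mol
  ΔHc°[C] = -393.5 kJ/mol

Using ΔH = Σ nΔHc°(reactants) − Σ nΔHc°(products):
= [2·(-1937.0)] − [6·(-393.5) + 4·(-285.8)]
= -369.8 kJ/mol

ΔH = -369.8 kJ/mol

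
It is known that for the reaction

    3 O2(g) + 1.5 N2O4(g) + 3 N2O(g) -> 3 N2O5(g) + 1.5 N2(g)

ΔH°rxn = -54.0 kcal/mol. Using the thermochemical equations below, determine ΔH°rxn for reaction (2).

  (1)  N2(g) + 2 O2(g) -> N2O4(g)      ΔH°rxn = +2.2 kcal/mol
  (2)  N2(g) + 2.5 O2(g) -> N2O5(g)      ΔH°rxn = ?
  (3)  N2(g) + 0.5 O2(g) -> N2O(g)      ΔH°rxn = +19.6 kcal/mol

ΔH°rxn = 2.7 kcal/mol

(1) reversed and × 3/2 (reverse to put N2O4(g) on the reactant side; ×3/2 to match 3/2 N2O4(g) in the target): (-3/2)·(+2.2) = -3.3 kcal/mol
(2) × 3 (scale by 3 for the 3 N2O5(g)): contributes 3·x
(3) reversed and × 3 (reverse to put N2O(g) on the reactant side; scale by 3 for the 3 N2O(g)): (-3)·(+19.6) = -58.8 kcal/mol
-54.0 = (-3.3) + (-58.8) + 3·x
x = (-54.0 − (-62.1)) / (3) = 2.7 kcal/mol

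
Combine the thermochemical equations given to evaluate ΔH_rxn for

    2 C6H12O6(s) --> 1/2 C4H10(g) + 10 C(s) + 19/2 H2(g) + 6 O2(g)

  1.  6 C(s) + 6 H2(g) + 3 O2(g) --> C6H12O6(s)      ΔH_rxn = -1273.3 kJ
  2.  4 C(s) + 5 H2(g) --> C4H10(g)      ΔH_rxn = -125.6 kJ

eq. 1 reversed and × 2 (C6H12O6(s) must end up as a reactant; ×2 to match 2 C6H12O6(s) in the target): (-2)·(-1273.3) = +2546.6 kJ
eq. 2 × 1/2 (×1/2 to match 1/2 C4H10(g) in the target): (1/2)·(-125.6) = -62.8 kJ
By Hess's law, ΔH_rxn = (-2)·(-1273.3) + (1/2)·(-125.6) = 2483.8 kJ

ΔH_rxn = 2483.8 kJ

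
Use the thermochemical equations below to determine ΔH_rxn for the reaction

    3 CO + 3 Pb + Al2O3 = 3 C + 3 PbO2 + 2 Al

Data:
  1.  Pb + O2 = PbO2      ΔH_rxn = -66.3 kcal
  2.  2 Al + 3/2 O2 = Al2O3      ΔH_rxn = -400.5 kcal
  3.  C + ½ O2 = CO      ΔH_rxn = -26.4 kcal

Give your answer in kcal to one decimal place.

ΔH_rxn = 280.8 kcal

eq. 1 × 3: (3)·(-66.3) = -198.9 kcal
eq. 2 reversed: +400.5 kcal
eq. 3 reversed and × 3: (-3)·(-26.4) = +79.2 kcal
ΔH_rxn = (3)·(-66.3) + (-1)·(-400.5) + (-3)·(-26.4) = 280.8 kcal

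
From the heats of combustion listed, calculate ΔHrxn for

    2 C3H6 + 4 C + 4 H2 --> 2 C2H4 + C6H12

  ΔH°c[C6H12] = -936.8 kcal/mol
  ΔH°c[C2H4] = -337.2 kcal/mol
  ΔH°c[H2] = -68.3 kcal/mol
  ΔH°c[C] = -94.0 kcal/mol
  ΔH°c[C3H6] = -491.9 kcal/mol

Using ΔH = Σ nΔHc°(reactants) − Σ nΔHc°(products):
= [2·(-491.9) + 4·(-94.0) + 4·(-68.3)] − [2·(-337.2) + 1·(-936.8)]
= -21.8 kcal/mol

ΔHrxn = -21.8 kcal/mol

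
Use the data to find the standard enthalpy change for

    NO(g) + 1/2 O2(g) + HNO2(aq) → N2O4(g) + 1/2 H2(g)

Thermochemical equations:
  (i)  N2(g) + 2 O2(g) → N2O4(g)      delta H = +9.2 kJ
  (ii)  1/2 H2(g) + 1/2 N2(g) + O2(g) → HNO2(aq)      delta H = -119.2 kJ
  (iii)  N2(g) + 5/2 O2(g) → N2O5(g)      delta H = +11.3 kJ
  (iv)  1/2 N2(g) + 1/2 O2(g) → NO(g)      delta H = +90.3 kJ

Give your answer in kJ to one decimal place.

delta H = 38.1 kJ

(i) as written (N2O4(g) already on the product side): +9.2 kJ
(ii) reversed (reverse to put HNO2(aq) on the reactant side): +119.2 kJ
(iii): not needed (N2O5(g) appears nowhere else).
(iv) reversed (reverse to put NO(g) on the reactant side): -90.3 kJ
Summing the manipulated equations, delta H = (+9.2) + (+119.2) + (-90.3) = 38.1 kJ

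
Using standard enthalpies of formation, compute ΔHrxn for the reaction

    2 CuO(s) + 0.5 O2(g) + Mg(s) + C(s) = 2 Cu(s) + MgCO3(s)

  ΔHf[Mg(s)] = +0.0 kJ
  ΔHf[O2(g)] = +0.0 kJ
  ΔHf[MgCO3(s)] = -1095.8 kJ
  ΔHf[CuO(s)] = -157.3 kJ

ΔHrxn = -781.2 kJ

ΔH°rxn = Σ nΔHf°(products) − Σ nΔHf°(reactants).
Products: 2·(+0.0) + 1·(-1095.8) = -1095.8
Reactants: 2·(-157.3) + 1/2·(+0.0) + 1·(+0.0) + 1·(+0.0) = -314.6
ΔHrxn = (-1095.8) − (-314.6) = -781.2 kJ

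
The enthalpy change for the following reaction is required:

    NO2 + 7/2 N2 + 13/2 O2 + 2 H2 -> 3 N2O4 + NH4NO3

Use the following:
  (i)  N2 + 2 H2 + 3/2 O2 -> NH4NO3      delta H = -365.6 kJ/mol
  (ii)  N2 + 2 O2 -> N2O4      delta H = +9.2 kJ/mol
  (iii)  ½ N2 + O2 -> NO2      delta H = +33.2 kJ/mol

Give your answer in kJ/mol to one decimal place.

delta H = -371.2 kJ/mol

(i) as written (NH4NO3 already on the product side): -365.6 kJ/mol
(ii) × 3 (×3 to match 3 N2O4 in the target): (3)·(+9.2) = +27.6 kJ/mol
(iii) reversed (NO2 must end up as a reactant): -33.2 kJ/mol
delta H = (1)·(-365.6) + (3)·(+9.2) + (-1)·(+33.2) = -371.2 kJ/mol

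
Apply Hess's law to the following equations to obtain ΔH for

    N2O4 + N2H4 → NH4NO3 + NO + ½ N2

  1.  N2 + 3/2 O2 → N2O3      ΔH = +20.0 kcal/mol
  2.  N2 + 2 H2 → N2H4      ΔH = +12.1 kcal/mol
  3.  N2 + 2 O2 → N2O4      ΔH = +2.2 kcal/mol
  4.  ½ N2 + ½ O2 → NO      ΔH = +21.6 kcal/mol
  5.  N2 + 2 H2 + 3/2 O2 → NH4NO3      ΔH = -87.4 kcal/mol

eq. 1: not needed (N2O3 appears nowhere else).
eq. 2 reversed (N2H4 must end up as a reactant): -12.1 kcal/mol
eq. 3 reversed (N2O4 must end up as a reactant): -2.2 kcal/mol
eq. 4 as written (NO already on the product side): +21.6 kcal/mol
eq. 5 as written (NH4NO3 already on the product side): -87.4 kcal/mol
ΔH = (-12.1) + (-2.2) + (+21.6) + (-87.4) = -80.1 kcal/mol

ΔH = -80.1 kcal/mol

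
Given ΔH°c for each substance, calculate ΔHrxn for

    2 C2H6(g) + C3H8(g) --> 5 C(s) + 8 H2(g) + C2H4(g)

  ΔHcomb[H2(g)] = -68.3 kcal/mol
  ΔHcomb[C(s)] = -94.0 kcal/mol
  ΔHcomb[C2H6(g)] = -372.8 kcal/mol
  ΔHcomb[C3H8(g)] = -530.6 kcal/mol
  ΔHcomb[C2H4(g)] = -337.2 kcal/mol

With combustion enthalpies, reactants minus products:
= [2·(-372.8) + 1·(-530.6)] − [5·(-94.0) + 8·(-68.3) + 1·(-337.2)]
= 77.4 kcal/mol

ΔHrxn = 77.4 kcal/mol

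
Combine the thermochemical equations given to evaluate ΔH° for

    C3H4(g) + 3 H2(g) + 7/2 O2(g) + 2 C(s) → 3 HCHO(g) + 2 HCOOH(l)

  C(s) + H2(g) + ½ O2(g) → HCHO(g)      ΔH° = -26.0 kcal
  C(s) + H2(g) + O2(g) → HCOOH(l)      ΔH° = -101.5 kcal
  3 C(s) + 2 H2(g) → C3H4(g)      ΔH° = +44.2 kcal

ΔH° = -325.2 kcal

equation 1 × 3: (3)·(-26.0) = -78.0 kcal
equation 2 × 2: (2)·(-101.5) = -203.0 kcal
equation 3 reversed: -44.2 kcal
Combining the equations, ΔH° = (3)·(-26.0) + (2)·(-101.5) + (-1)·(+44.2) = -325.2 kcal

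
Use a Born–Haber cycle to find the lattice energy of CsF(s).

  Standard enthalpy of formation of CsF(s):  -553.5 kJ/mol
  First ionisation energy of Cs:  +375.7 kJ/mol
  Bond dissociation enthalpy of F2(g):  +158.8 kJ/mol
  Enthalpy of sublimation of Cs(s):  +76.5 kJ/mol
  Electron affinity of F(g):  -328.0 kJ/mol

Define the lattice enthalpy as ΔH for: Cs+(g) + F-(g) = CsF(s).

ΔHf° = 1·ΔHsub + 1·(ΣIE) + 1/2·D(F2) + 1·EA + U
-553.5 = 1·(+76.5) + 1·(+375.7) + 1/2·(+158.8) + 1·(-328.0) + U
U = -553.5 − (+203.6) = -757.1 kJ/mol

U = -757.1 kJ/mol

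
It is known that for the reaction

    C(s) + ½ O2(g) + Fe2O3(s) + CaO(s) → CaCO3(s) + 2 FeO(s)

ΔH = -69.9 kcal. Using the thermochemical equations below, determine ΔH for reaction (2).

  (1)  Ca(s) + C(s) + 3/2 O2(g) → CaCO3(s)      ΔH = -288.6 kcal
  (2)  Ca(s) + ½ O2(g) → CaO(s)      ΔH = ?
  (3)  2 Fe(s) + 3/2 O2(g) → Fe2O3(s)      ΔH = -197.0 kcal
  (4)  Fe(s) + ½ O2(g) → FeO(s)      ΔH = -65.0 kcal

(1) as written (CaCO3(s) already on the product side): -288.6 kcal
(2) reversed (reverse to put CaO(s) on the reactant side): contributes −x
(3) reversed (reverse to put Fe2O3(s) on the reactant side): +197.0 kcal
(4) × 2 (×2 to match 2 FeO(s) in the target): (2)·(-65.0) = -130.0 kcal
-69.9 = (-288.6) + (+197.0) + (-130.0) − x
x = (-69.9 − (-221.6)) / (-1) = -151.7 kcal

ΔH = -151.7 kcal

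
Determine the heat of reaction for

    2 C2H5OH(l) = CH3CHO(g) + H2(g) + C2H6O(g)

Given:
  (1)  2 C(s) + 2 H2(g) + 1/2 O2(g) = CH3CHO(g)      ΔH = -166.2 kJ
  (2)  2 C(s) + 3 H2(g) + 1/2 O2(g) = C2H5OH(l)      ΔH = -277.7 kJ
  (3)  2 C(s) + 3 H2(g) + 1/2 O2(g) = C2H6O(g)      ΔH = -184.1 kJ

(1) as written (CH3CHO(g) already on the product side): -166.2 kJ
(2) reversed and × 2 (C2H5OH(l) must end up as a reactant; scale by 2 for the 2 C2H5OH(l)): (-2)·(-277.7) = +555.4 kJ
(3) as written (C2H6O(g) already on the product side): -184.1 kJ
Combining the equations, ΔH = (-166.2) + (+555.4) + (-184.1) = 205.1 kJ

ΔH = 205.1 kJ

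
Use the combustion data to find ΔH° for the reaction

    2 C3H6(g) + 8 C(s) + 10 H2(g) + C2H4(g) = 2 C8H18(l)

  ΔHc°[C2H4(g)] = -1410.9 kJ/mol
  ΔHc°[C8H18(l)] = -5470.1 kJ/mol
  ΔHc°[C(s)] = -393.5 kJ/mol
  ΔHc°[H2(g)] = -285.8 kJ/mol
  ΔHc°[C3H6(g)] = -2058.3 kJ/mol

Using ΔH = Σ nΔHc°(reactants) − Σ nΔHc°(products):
= [2·(-2058.3) + 8·(-393.5) + 10·(-285.8) + 1·(-1410.9)] − [2·(-5470.1)]
= -593.3 kJ/mol

ΔH° = -593.3 kJ/mol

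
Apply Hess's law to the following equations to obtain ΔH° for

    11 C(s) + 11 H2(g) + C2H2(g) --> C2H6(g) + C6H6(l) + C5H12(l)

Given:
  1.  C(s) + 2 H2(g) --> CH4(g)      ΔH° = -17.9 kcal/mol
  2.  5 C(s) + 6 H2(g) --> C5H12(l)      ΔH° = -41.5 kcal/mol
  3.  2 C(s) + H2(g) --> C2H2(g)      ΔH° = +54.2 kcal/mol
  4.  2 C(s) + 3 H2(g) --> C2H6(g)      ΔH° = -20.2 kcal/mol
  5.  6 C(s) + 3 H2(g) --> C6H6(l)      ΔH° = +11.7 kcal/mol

ΔH° = -104.2 kcal/mol

eq. 1: not needed.
eq. 2 as written: -41.5 kcal/mol
eq. 3 reversed: -54.2 kcal/mol
eq. 4 as written: -20.2 kcal/mol
eq. 5 as written: +11.7 kcal/mol
Combining the equations, ΔH° = (-41.5) + (-54.2) + (-20.2) + (+11.7) = -104.2 kcal/mol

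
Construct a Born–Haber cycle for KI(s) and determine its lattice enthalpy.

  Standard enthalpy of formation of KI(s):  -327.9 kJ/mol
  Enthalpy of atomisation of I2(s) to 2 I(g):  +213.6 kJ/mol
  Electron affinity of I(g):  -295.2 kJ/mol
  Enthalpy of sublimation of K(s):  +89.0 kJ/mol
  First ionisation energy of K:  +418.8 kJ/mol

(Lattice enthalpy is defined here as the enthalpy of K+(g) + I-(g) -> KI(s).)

ΔHf° = 1·ΔHsub + 1·(ΣIE) + 1/2·D(I2) + 1·EA + U
-327.9 = 1·(+89.0) + 1·(+418.8) + 1/2·(+213.6) + 1·(-295.2) + U
U = -327.9 − (+319.4) = -647.3 kJ/mol

U = -647.3 kJ/mol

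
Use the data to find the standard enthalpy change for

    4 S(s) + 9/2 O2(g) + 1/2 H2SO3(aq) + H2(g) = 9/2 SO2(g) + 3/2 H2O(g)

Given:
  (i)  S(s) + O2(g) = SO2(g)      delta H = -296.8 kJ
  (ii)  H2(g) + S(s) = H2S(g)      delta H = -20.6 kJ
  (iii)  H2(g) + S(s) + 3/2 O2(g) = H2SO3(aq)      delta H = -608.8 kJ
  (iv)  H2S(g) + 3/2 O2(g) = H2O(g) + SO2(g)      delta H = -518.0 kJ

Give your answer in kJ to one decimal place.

delta H = -1393.9 kJ

(i) × 3: (3)·(-296.8) = -890.4 kJ
(ii) × 3/2: (3/2)·(-20.6) = -30.9 kJ
(iii) reversed and × 1/2 (H2SO3(aq) must end up as a reactant; scale by 1/2 for the 1/2 H2SO3(aq)): (-1/2)·(-608.8) = +304.4 kJ
(iv) × 3/2 (×3/2 to match 3/2 H2O(g) in the target): (3/2)·(-518.0) = -777.0 kJ
delta H = (-890.4) + (-30.9) + (+304.4) + (-777.0) = -1393.9 kJ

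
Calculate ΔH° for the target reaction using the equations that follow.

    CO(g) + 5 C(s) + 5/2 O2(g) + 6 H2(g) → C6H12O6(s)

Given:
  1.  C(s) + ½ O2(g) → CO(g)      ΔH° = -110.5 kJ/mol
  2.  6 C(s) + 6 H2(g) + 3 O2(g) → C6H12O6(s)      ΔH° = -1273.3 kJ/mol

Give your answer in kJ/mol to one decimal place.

eq. 1 reversed (reverse to put CO(g) on the reactant side): +110.5 kJ/mol
eq. 2 as written (C6H12O6(s) already on the product side): -1273.3 kJ/mol
Since enthalpy is a state function, ΔH° = (-1)·(-110.5) + (1)·(-1273.3) = -1162.8 kJ/mol

ΔH° = -1162.8 kJ/mol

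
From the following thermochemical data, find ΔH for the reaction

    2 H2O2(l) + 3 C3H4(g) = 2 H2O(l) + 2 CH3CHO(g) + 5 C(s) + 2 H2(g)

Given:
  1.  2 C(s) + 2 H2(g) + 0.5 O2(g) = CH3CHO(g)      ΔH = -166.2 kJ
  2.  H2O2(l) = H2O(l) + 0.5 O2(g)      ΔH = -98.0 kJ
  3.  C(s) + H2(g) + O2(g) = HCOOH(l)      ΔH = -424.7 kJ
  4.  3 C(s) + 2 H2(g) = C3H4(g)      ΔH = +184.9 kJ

eq. 1 × 2: (2)·(-166.2) = -332.4 kJ
eq. 2 × 2: (2)·(-98.0) = -196.0 kJ
eq. 3: not needed.
eq. 4 reversed and × 3: (-3)·(+184.9) = -554.7 kJ
ΔH = (-332.4) + (-196.0) + (-554.7) = -1083.1 kJ

ΔH = -1083.1 kJ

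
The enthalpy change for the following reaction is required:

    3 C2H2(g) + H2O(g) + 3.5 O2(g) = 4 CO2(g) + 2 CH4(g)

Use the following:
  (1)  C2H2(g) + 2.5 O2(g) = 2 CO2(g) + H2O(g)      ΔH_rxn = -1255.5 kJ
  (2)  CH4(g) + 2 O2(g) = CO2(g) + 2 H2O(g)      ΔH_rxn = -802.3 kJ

(1) × 3 (scale by 3 for the 3 C2H2(g)): (3)·(-1255.5) = -3766.5 kJ
(2) reversed and × 2 (reverse to put CH4(g) on the product side; ×2 to match 2 CH4(g) in the target): (-2)·(-802.3) = +1604.6 kJ
Summing the manipulated equations, ΔH_rxn = (-3766.5) + (+1604.6) = -2161.9 kJ

ΔH_rxn = -2161.9 kJ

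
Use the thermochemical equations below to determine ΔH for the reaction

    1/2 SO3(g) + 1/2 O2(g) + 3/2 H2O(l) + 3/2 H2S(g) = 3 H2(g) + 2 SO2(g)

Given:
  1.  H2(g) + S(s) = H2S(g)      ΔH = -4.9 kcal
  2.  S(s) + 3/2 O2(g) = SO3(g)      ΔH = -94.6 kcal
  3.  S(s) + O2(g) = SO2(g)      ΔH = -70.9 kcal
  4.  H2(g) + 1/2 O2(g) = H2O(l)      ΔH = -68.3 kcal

eq. 1 reversed and × 3/2: (-3/2)·(-4.9) = +7.35 kcal
eq. 2 reversed and × 1/2: (-1/2)·(-94.6) = +47.3 kcal
eq. 3 × 2: (2)·(-70.9) = -141.8 kcal
eq. 4 reversed and × 3/2: (-3/2)·(-68.3) = +102.45 kcal
Summing the manipulated equations, ΔH = (-3/2)·(-4.9) + (-1/2)·(-94.6) + (2)·(-70.9) + (-3/2)·(-68.3) = 15.3 kcal

ΔH = 15.3 kcal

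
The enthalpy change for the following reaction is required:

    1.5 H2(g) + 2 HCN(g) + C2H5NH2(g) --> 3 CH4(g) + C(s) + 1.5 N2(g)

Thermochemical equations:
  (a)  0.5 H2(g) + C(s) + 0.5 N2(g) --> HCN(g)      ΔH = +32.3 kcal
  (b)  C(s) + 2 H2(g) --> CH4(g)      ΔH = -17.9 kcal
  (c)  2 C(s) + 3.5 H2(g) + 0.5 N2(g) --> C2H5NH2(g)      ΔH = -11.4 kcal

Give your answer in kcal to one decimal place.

ΔH = -106.9 kcal

(a) reversed and × 2 (reverse to put HCN(g) on the reactant side; scale by 2 for the 2 HCN(g)): (-2)·(+32.3) = -64.6 kcal
(b) × 3 (×3 to match 3 CH4(g) in the target): (3)·(-17.9) = -53.7 kcal
(c) reversed (reverse to put C2H5NH2(g) on the reactant side): +11.4 kcal
ΔH = (-2)·(+32.3) + (3)·(-17.9) + (-1)·(-11.4) = -106.9 kcal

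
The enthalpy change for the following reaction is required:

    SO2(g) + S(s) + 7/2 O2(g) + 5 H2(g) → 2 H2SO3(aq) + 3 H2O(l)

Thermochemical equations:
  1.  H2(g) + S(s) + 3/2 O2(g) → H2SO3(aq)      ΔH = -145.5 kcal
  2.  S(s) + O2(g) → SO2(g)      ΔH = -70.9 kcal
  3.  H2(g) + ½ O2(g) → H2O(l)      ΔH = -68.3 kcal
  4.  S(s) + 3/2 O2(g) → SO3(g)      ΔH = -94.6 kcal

ΔH = -425.0 kcal

eq. 1 × 2 (×2 to match 2 H2SO3(aq) in the target): (2)·(-145.5) = -291.0 kcal
eq. 2 reversed (reverse to put SO2(g) on the reactant side): +70.9 kcal
eq. 3 × 3 (scale by 3 for the 3 H2O(l)): (3)·(-68.3) = -204.9 kcal
eq. 4: not needed (SO3(g) appears nowhere else).
By Hess's law, ΔH = (2)·(-145.5) + (-1)·(-70.9) + (3)·(-68.3) = -425.0 kcal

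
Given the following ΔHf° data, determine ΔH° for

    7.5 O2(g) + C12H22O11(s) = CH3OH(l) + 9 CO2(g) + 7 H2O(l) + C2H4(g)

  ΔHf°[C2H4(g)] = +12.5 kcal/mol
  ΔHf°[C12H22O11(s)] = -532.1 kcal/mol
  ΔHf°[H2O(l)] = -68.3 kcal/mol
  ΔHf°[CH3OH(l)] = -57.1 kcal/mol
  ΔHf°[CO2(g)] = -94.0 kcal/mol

Products: 1·(-57.1) + 9·(-94.0) + 7·(-68.3) + 1·(+12.5) = -1368.7
Reactants: 15/2·(+0.0) + 1·(-532.1) = -532.1
ΔH° = (-1368.7) − (-532.1) = -836.6 kcal/mol

ΔH° = -836.6 kcal/mol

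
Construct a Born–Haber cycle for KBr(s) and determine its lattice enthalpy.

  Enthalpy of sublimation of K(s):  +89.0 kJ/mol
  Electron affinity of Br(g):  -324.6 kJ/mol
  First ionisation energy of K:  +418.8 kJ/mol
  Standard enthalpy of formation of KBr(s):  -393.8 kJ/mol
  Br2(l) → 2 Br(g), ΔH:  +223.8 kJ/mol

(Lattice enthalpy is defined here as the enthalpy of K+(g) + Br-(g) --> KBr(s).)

ΔHf° = 1·ΔHsub + 1·(ΣIE) + 1/2·D(Br2) + 1·EA + U
-393.8 = 1·(+89.0) + 1·(+418.8) + 1/2·(+223.8) + 1·(-324.6) + U
U = -393.8 − (+295.1) = -688.9 kJ/mol

U = -688.9 kJ/mol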